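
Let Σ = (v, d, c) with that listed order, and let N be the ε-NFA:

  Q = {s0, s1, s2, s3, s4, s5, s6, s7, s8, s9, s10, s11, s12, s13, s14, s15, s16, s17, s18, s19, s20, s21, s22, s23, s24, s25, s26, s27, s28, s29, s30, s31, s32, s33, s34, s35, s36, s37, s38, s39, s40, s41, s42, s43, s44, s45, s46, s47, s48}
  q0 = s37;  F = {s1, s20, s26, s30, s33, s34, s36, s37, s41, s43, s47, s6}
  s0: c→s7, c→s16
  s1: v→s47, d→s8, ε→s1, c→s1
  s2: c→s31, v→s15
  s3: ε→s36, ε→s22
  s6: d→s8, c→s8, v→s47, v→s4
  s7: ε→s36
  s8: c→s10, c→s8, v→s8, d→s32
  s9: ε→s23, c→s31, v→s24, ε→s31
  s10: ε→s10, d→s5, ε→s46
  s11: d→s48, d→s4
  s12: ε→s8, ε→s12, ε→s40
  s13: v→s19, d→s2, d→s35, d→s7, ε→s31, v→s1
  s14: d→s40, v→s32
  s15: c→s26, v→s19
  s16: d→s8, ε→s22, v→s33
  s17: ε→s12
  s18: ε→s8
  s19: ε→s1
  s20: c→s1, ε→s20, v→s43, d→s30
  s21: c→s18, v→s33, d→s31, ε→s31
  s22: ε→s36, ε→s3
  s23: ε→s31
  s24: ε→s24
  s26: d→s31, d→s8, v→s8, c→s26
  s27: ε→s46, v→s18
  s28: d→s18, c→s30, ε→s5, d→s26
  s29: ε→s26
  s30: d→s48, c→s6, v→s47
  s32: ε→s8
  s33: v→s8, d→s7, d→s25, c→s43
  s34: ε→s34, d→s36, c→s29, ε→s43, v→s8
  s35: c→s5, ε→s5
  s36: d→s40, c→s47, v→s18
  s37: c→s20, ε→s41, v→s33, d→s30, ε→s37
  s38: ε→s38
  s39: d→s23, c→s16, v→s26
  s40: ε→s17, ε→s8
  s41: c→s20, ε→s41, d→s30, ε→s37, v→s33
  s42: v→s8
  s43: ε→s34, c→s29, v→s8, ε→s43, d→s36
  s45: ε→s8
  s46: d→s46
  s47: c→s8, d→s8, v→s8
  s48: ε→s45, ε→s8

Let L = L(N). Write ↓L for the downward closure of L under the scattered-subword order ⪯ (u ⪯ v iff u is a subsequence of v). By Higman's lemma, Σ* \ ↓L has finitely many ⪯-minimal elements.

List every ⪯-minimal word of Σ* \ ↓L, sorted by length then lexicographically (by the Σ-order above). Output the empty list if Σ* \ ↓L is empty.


Antichain: [vv, dd, dvc, dcc, ccd, ccvc].

|Q|=49, |F|=12, |δ|=117 (41 ε).
min D↑ (11 st, q0=0, F={4}): 0:v→1,d→2,c→3 1:v→4,d→5,c→6 2:v→7,d→4,c→8 3:v→6,d→2,c→9 4:v→4,d→4,c→4 5:v→4,d→4,c→7 6:v→4,d→5,c→10 7:v→4,d→4,c→4 8:v→7,d→4,c→4 9:v→7,d→4,c→9 10:v→4,d→4,c→10 [Hopcroft].
'vv': |S_i|=[28, 20, 6] end={s10,s18,s32,s46,s5,s8} rej; 2/2 deletions ∈↓L.
'dd': |S_i|=[28, 19, 10] end={s10,s12,s17,s32,s40,s45,s46,s48,s5,s8} — reject; 2/2 deletions ∈↓L.
'dvc': N↓-sim [28, 19, 8, 5] end={s10,s32,s46,s5,s8} — reject; 3/3 del acc.
'dcc': |S_i|=[28, 19, 8, 5] end={s10,s32,s46,s5,s8} rej; 3/3 del acc.
'ccd': |S_i|=[28, 23, 12, 6] end={s10,s31,s32,s46,s5,s8} — reject; 3/3 deletions ∈↓L.
'ccvc': run [28, 23, 12, 7, 5] end={s10,s32,s46,s5,s8} ∉↓L; 4/4 del acc.
6 obstructions.


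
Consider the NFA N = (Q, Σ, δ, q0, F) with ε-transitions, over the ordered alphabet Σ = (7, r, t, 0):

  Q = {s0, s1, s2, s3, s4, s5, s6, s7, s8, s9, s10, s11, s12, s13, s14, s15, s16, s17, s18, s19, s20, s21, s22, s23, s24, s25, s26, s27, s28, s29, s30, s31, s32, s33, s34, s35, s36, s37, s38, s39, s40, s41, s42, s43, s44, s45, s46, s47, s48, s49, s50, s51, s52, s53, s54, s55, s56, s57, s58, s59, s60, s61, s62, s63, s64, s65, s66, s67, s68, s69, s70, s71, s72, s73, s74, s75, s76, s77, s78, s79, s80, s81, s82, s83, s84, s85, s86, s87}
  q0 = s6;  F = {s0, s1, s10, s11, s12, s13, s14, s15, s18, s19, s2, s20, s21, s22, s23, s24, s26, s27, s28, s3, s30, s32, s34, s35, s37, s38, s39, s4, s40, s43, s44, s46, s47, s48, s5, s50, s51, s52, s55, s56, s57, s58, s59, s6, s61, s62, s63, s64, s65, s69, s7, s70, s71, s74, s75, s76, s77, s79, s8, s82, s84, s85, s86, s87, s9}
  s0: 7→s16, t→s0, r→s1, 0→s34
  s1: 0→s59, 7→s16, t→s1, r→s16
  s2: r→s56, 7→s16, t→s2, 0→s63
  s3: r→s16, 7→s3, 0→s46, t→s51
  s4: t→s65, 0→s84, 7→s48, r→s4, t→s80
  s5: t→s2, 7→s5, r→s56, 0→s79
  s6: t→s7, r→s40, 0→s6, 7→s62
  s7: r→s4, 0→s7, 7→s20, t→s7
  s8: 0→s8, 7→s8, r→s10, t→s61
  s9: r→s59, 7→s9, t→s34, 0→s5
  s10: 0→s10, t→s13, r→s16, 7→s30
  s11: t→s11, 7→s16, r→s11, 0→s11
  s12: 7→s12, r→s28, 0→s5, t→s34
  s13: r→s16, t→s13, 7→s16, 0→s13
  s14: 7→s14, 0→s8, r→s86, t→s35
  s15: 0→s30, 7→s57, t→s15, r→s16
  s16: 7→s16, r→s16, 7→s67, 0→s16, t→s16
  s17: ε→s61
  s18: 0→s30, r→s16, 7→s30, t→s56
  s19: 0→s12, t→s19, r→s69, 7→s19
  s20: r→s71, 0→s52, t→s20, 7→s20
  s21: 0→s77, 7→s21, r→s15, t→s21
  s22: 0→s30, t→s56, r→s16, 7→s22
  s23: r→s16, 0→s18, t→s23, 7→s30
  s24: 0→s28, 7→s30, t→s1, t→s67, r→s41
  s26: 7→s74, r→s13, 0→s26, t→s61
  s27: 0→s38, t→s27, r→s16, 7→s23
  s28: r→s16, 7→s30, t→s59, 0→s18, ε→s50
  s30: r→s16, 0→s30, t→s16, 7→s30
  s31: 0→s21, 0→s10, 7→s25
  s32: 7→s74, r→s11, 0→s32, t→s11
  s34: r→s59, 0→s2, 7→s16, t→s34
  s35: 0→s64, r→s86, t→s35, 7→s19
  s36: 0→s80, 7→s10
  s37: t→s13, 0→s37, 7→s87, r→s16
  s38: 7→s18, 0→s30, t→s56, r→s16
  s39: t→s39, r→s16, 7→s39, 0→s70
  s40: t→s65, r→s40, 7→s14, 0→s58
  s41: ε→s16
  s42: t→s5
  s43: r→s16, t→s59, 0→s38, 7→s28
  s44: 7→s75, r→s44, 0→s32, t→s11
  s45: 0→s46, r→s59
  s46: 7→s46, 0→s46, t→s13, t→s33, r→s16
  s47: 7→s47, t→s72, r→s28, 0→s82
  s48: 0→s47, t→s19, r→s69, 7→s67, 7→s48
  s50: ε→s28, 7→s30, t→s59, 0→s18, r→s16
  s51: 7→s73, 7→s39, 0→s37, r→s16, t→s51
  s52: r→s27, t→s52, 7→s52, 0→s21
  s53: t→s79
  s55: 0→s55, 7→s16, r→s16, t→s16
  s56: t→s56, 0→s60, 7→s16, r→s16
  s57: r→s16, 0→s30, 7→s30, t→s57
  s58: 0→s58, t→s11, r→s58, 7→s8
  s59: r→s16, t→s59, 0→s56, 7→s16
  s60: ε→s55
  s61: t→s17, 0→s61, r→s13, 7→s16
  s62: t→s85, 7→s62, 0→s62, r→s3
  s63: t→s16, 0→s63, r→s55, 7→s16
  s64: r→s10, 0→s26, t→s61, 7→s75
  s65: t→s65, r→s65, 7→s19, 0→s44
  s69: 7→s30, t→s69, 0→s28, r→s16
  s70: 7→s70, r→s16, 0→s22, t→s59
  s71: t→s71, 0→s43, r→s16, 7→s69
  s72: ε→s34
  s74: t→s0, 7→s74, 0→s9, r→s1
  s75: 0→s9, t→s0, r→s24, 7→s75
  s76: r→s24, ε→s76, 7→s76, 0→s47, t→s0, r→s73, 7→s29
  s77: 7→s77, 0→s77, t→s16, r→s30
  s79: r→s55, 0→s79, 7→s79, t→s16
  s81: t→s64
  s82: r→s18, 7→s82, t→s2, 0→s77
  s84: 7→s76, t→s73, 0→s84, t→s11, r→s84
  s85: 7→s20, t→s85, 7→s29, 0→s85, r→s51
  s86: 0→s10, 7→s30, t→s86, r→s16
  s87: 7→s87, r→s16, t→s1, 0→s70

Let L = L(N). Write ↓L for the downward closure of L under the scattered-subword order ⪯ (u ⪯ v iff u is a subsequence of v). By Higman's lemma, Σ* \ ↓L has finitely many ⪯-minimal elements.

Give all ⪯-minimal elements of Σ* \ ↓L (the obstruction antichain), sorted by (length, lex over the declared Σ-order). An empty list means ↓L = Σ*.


Antichain: [7rr, r0t7, r7r7t, rt00r7, t7r77t, t7000t].

|Q|=88, |F|=65, |δ|=291 (7 ε).
min D↑ (65 st, q0=0, F={11}): 0:7→1,r→2,t→3,0→0 1:7→1,r→4,t→5,0→1 2:7→6,r→2,t→7,0→8 3:7→9,r→10,t→3,0→3 4:7→4,r→11,t→12,0→13 5:7→9,r→12,t→5,0→5 6:7→6,r→14,t→15,0→16 7:7→17,r→7,t→7,0→18 8:7→16,r→8,t→19,0→8 9:7→9,r→20,t→9,0→21 10:7→22,r→10,t→7,0→23 11:7→11,r→11,t→11,0→11 12:7→24,r→11,t→12,0→25 13:7→13,r→11,t→26,0→13 14:7→27,r→11,t→14,0→28 15:7→17,r→14,t→15,0→29 16:7→16,r→28,t→30,0→16 17:7→17,r→31,t→17,0→32 18:7→33,r→18,t→19,0→34 19:7→11,r→19,t→19,0→19 20:7→31,r→11,t→20,0→35 21:7→21,r→36,t→21,0→37 22:7→22,r→31,t→17,0→38 23:7→39,r→23,t→19,0→23 24:7→24,r→11,t→24,0→40 25:7→41,r→11,t→26,0→25 26:7→11,r→11,t→26,0→26 27:7→27,r→11,t→11,0→27 28:7→27,r→11,t→26,0→28 29:7→33,r→28,t→30,0→42 30:7→11,r→26,t→30,0→30 31:7→27,r→11,t→31,0→43 32:7→32,r→43,t→44,0→45 33:7→33,r→46,t→47,0→48 34:7→49,r→19,t→19,0→34 35:7→43,r→11,t→50,0→51 36:7→52,r→11,t→36,0→51 37:7→37,r→53,t→37,0→54 38:7→38,r→43,t→44,0→55 39:7→39,r→46,t→47,0→38 40:7→40,r→11,t→50,0→56 41:7→41,r→11,t→57,0→40 42:7→49,r→26,t→30,0→42 43:7→27,r→11,t→50,0→58 44:7→11,r→50,t→44,0→59 45:7→45,r→60,t→59,0→61 46:7→27,r→11,t→57,0→43 47:7→11,r→57,t→47,0→44 48:7→48,r→50,t→44,0→45 49:7→49,r→57,t→47,0→48 50:7→11,r→11,t→50,0→60 51:7→58,r→11,t→60,0→27 52:7→27,r→11,t→52,0→58 53:7→62,r→11,t→53,0→27 54:7→54,r→27,t→11,0→54 55:7→55,r→58,t→59,0→54 56:7→56,r→11,t→60,0→27 57:7→11,r→11,t→57,0→50 58:7→27,r→11,t→60,0→27 59:7→11,r→60,t→59,0→63 60:7→11,r→11,t→60,0→64 61:7→61,r→64,t→11,0→61 62:7→27,r→11,t→62,0→27 63:7→11,r→64,t→11,0→63 64:7→11,r→11,t→11,0→64 (ε-aug+det+¬).
'7rr': run [75, 64, 34, 3] end={s16,s41,s67} — reject; 3/3 deletions ∈↓L.
'r0t7': N↓-sim [75, 68, 50, 18, 2] end={s16,s67} — reject; 4/4 del acc.
'r7r7t': |S_i|=[75, 68, 54, 18, 3, 2] end={s16,s67} rej; 5/5 deletions ∈↓L.
'rt00r7': |S_i|=[75, 68, 54, 38, 31, 9, 2] end={s16,s67} — reject; 6/6 deletions ∈↓L.
't7r77t': N↓-sim [75, 67, 47, 22, 13, 3, 2] end={s16,s67} rej; 6/6 del acc.
't7000t': run [75, 67, 47, 31, 18, 8, 2] end={s16,s67} rej; 6/6 single-dels accept.
6 minimals (antichain).


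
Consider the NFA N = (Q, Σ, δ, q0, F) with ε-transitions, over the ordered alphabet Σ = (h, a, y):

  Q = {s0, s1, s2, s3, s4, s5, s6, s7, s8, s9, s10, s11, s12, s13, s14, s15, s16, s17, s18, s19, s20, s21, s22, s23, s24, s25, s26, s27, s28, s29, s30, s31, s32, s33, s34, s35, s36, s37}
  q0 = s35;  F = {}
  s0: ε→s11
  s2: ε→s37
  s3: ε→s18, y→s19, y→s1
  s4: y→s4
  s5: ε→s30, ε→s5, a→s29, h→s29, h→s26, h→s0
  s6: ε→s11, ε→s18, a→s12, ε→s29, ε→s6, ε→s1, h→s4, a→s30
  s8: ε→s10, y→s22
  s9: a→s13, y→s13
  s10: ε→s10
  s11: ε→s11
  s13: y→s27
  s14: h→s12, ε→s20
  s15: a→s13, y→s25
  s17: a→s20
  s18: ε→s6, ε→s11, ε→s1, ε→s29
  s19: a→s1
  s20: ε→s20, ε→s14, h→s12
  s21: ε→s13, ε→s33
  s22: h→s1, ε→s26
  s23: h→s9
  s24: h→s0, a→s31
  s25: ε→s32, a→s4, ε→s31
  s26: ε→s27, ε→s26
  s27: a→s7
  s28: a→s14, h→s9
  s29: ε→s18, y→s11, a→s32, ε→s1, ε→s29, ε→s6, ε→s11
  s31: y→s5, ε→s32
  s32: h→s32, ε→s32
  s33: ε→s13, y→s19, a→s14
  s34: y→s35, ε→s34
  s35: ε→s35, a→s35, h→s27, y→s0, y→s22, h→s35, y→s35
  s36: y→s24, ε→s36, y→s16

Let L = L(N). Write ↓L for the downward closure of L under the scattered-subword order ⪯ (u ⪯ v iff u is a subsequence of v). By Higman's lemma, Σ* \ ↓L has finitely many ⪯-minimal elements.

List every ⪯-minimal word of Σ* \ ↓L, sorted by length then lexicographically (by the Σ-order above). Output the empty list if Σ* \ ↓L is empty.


A = [ε].

|Q|=38, |F|=0, |δ|=81 (38 ε).
min D↑ (1 st, q0=0, F={0}): 0:h→0,a→0,y→0.
ε ∈ L(D↑) — L = ∅.


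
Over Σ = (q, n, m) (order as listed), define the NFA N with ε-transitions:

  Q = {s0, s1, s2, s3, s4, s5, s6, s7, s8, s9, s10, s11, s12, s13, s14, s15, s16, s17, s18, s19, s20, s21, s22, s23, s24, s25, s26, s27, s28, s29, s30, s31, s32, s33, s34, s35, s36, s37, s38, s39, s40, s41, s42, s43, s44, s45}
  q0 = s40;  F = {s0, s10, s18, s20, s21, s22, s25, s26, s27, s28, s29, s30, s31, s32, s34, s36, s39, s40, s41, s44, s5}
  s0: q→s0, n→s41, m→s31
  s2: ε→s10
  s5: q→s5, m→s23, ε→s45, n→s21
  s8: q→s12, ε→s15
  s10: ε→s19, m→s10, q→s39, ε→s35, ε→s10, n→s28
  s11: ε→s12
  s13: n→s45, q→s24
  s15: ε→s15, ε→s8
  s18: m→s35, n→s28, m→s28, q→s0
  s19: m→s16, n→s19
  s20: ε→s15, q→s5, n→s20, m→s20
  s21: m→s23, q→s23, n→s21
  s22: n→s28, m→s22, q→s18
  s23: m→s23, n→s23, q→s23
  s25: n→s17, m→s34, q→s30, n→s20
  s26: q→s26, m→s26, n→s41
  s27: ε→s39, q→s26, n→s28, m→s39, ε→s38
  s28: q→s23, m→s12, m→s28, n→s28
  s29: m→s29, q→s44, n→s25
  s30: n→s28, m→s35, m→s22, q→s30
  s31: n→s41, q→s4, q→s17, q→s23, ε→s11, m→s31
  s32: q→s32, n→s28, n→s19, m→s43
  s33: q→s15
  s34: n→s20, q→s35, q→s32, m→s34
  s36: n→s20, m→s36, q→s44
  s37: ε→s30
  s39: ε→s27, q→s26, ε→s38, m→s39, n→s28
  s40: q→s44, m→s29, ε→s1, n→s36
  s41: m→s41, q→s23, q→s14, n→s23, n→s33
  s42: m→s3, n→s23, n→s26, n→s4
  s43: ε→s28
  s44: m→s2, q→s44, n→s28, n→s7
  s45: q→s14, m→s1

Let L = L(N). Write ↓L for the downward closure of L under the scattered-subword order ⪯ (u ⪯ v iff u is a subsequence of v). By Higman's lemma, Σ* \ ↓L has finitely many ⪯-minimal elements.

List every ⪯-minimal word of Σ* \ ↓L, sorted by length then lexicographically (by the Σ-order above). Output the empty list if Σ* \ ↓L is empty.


|Q|=46, |F|=21, |δ|=107 (18 ε).
min D↑ (21 st, q0=0, F={8}): 0:q→1,n→2,m→3 1:q→1,n→4,m→5 2:q→1,n→6,m→2 3:q→1,n→7,m→3 4:q→8,n→4,m→4 5:q→9,n→4,m→5 6:q→10,n→6,m→6 7:q→11,n→6,m→12 8:q→8,n→8,m→8 9:q→13,n→4,m→9 10:q→10,n→14,m→8 11:q→11,n→4,m→15 12:q→16,n→6,m→12 13:q→13,n→17,m→13 14:q→8,n→14,m→8 15:q→18,n→4,m→15 16:q→16,n→4,m→4 17:q→8,n→8,m→17 18:q→19,n→4,m→4 19:q→19,n→17,m→20 20:q→8,n→17,m→20.
'qnq': N↓-sim [39, 33, 12, 5] end={s12,s14,s15,s23,s8} ∉↓L; 3/3 del acc.
'nnqm': |S_i|=[39, 37, 17, 9, 2] end={s1,s23} rej; 4/4 del acc.
'qmqqnn': N↓-sim [39, 33, 26, 19, 13, 7, 5] end={s12,s15,s23,s33,s8} ∉↓L; 6/6 deletions ∈↓L.
'mnmqmq': N↓-sim [39, 38, 29, 26, 23, 16, 7] end={s12,s14,s15,s17,s23,s4,s8} rej; 6/6 deletions ∈↓L.
4 words, ⪯-incomp.

A = [qnq, nnqm, qmqqnn, mnmqmq].


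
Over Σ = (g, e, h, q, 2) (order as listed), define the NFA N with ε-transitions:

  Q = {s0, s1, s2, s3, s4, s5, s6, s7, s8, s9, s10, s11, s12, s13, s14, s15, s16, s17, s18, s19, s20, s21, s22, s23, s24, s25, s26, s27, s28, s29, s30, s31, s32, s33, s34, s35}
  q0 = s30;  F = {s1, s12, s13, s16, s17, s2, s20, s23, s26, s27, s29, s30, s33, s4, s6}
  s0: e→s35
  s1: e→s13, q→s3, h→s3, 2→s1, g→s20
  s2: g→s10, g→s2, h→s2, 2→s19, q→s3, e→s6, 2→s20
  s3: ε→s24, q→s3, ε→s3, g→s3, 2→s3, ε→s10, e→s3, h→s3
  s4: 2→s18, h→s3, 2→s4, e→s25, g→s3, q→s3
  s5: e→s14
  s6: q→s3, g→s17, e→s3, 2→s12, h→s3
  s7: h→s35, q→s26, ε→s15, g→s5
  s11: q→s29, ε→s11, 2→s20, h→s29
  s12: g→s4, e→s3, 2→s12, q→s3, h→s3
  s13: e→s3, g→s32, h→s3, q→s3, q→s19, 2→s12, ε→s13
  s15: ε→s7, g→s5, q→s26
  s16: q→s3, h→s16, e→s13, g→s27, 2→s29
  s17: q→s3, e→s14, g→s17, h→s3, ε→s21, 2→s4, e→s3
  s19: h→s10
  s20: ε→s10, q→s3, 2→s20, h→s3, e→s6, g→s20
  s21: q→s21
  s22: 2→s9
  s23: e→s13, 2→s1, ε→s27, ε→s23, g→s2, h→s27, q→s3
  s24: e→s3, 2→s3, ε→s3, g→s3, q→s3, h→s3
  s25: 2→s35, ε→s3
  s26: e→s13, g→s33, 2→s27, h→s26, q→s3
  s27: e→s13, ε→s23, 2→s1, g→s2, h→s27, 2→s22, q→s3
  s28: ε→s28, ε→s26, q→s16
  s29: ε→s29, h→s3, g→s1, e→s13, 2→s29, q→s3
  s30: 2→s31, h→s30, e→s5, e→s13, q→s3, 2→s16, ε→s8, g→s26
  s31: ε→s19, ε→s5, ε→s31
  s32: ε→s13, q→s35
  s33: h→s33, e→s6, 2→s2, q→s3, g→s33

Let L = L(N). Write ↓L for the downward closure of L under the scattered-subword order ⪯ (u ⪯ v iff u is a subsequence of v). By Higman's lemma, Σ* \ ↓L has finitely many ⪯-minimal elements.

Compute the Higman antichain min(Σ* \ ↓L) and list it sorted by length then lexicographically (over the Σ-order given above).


|Q|=36, |F|=15, |δ|=131 (22 ε).
min D↑ (15 st, q0=0, F={3}): 0:g→1,e→2,h→0,q→3,2→4 1:g→5,e→2,h→1,q→3,2→6 2:g→2,e→3,h→3,q→3,2→7 3:g→3,e→3,h→3,q→3,2→3 4:g→6,e→2,h→4,q→3,2→8 5:g→5,e→9,h→5,q→3,2→10 6:g→10,e→2,h→6,q→3,2→11 7:g→12,e→3,h→3,q→3,2→7 8:g→11,e→2,h→3,q→3,2→8 9:g→13,e→3,h→3,q→3,2→7 10:g→10,e→9,h→10,q→3,2→14 11:g→14,e→2,h→3,q→3,2→11 12:g→3,e→3,h→3,q→3,2→12 13:g→13,e→3,h→3,q→3,2→12 14:g→14,e→9,h→3,q→3,2→14 (ε-aug+det+¬).
'q': run [30, 6] end={s10,s19,s21,s24,s3,s35} — reject; 1/1 del acc.
'ee': N↓-sim [30, 16, 6] end={s10,s14,s24,s25,s3,s35} — reject; 2/2 deletions ∈↓L.
'eh': |S_i|=[30, 16, 3] end={s10,s24,s3} rej; 2/2 deletions ∈↓L.
'22h': |S_i|=[30, 26, 20, 3] end={s10,s24,s3} ∉↓L; 3/3 del acc.
'e2gg': N↓-sim [30, 16, 8, 7, 3] end={s10,s24,s3} — reject; 4/4 single-dels accept.
'ggeg2g': run [30, 24, 18, 12, 10, 7, 3] end={s10,s24,s3} rej; 6/6 deletions ∈↓L.
6 minimals (antichain).

A = [q, ee, eh, 22h, e2gg, ggeg2g].


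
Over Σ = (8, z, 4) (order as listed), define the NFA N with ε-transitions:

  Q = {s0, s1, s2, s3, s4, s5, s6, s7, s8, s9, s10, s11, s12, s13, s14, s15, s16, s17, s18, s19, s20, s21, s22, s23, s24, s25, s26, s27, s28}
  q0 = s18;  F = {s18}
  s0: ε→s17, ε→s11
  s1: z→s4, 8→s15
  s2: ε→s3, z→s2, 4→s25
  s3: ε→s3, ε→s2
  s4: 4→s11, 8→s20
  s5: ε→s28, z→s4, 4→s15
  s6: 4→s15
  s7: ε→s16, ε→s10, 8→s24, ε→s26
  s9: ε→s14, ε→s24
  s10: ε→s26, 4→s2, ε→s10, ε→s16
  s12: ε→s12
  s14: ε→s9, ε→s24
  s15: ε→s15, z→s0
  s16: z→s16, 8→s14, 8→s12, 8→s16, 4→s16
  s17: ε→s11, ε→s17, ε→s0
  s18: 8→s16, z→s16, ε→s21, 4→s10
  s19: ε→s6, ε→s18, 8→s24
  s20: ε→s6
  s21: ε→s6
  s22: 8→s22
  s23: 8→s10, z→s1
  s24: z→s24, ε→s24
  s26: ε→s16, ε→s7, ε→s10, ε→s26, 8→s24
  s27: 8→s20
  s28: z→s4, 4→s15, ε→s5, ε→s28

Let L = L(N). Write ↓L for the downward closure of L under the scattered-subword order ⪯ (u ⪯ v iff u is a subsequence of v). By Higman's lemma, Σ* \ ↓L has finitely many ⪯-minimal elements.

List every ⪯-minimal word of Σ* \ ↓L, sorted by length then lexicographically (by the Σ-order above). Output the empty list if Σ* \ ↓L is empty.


|Q|=29, |F|=1, |δ|=62 (33 ε).
min D↑ (2 st, q0=0, F={1}): 0:8→1,z→1,4→1 1:8→1,z→1,4→1.
'8': |S_i|=[18, 5] end={s12,s14,s16,s24,s9} ∉↓L; 1/1 del acc.
'z': run [18, 11] end={s0,s11,s12,s14,s16,s17,s2,s24,s25,s3,s9} — reject; 1/1 single-dels accept.
'4': |S_i|=[18, 15] end={s0,s10,s11,s12,s14,s15,s16,s17,s2,s24,s25,s26,…} — reject; 1/1 deletions ∈↓L.
3 words, ⪯-incomp.

A = [8, z, 4].


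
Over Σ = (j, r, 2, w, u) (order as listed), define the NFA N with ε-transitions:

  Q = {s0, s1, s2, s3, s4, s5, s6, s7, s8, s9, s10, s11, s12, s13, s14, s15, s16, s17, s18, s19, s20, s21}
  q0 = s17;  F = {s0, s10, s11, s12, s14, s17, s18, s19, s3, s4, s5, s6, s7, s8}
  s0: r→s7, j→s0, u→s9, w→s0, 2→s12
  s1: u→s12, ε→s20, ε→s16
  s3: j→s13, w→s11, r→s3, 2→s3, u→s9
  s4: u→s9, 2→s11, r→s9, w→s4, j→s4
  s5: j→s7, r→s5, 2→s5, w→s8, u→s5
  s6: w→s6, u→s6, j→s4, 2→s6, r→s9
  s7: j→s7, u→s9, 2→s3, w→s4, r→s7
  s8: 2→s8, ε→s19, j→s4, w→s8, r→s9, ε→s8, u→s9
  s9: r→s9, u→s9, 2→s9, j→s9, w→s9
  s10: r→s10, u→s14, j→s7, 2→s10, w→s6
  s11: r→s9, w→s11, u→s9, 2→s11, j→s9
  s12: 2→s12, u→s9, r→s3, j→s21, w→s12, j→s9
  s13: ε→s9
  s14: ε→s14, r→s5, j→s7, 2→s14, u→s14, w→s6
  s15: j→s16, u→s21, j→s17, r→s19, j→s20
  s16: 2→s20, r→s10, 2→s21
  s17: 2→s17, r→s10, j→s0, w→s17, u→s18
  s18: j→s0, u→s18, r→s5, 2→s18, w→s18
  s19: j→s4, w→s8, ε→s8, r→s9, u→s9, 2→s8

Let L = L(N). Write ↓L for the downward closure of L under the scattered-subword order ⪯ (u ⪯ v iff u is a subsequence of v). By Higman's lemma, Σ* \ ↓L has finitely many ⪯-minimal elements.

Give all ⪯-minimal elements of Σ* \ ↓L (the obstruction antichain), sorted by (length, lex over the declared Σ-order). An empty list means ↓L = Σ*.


|Q|=22, |F|=14, |δ|=92 (7 ε).
min D↑ (14 st, q0=0, F={6}): 0:j→1,r→2,2→0,w→0,u→3 1:j→1,r→4,2→5,w→1,u→6 2:j→4,r→2,2→2,w→7,u→8 3:j→1,r→9,2→3,w→3,u→3 4:j→4,r→4,2→10,w→11,u→6 5:j→6,r→10,2→5,w→5,u→6 6:j→6,r→6,2→6,w→6,u→6 7:j→11,r→6,2→7,w→7,u→7 8:j→4,r→9,2→8,w→7,u→8 9:j→4,r→9,2→9,w→12,u→9 10:j→6,r→10,2→10,w→13,u→6 11:j→11,r→6,2→13,w→11,u→6 12:j→11,r→6,2→12,w→12,u→6 13:j→6,r→6,2→13,w→13,u→6.
'ju': |S_i|=[17, 9, 1] end={s9} rej; 2/2 single-dels accept.
'j2j': |S_i|=[17, 9, 6, 3] end={s13,s21,s9} rej; 3/3 del acc.
'rwr': N↓-sim [17, 12, 6, 1] end={s9} — reject; 3/3 deletions ∈↓L.
'urwu': run [17, 15, 9, 5, 1] end={s9} — reject; 4/4 del acc.
4 obstructions.

A = [ju, j2j, rwr, urwu].


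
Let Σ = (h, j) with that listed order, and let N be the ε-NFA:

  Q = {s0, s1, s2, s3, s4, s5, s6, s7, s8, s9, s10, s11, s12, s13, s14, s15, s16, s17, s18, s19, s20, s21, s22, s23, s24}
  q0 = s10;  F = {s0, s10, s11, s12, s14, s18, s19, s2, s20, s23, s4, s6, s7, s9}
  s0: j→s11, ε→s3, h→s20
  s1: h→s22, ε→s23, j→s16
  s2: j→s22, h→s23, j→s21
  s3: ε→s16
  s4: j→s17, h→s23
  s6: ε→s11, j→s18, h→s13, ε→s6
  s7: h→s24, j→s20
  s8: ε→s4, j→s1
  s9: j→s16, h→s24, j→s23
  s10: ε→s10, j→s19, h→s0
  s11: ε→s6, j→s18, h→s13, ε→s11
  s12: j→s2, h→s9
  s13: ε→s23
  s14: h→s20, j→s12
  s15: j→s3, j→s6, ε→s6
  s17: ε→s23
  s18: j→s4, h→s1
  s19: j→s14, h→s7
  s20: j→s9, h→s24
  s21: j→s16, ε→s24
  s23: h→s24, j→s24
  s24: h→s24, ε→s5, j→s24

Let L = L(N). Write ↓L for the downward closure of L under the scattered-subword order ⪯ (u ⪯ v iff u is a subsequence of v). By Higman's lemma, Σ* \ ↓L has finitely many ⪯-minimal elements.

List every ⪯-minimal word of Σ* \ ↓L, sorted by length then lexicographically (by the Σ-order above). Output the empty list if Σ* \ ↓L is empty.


|Q|=25, |F|=14, |δ|=52 (14 ε).
min D↑ (14 st, q0=0, F={7}): 0:h→1,j→2 1:h→3,j→4 2:h→5,j→6 3:h→7,j→8 4:h→9,j→10 5:h→7,j→3 6:h→3,j→11 7:h→7,j→7 8:h→7,j→9 9:h→7,j→7 10:h→9,j→12 11:h→8,j→13 12:h→9,j→9 13:h→9,j→7 (ε-aug+det+¬).
'hhh': |S_i|=[23, 17, 9, 3] end={s22,s24,s5} ∉↓L; 3/3 del acc.
'jhh': run [23, 20, 10, 3] end={s22,s24,s5} rej; 3/3 single-dels accept.
'hjhj': run [23, 17, 14, 7, 3] end={s16,s24,s5} — reject; 4/4 del acc.
'hhjjj': run [23, 17, 9, 5, 4, 2] end={s24,s5} — reject; 5/5 del acc.
'jjjjj': |S_i|=[23, 20, 15, 11, 8, 5] end={s16,s21,s22,s24,s5} ∉↓L; 5/5 del acc.
'hjjjjh': N↓-sim [23, 17, 14, 10, 6, 4, 2] end={s24,s5} — reject; 6/6 deletions ∈↓L.
6 minimals (antichain).

Antichain: [hhh, jhh, hjhj, hhjjj, jjjjj, hjjjjh].


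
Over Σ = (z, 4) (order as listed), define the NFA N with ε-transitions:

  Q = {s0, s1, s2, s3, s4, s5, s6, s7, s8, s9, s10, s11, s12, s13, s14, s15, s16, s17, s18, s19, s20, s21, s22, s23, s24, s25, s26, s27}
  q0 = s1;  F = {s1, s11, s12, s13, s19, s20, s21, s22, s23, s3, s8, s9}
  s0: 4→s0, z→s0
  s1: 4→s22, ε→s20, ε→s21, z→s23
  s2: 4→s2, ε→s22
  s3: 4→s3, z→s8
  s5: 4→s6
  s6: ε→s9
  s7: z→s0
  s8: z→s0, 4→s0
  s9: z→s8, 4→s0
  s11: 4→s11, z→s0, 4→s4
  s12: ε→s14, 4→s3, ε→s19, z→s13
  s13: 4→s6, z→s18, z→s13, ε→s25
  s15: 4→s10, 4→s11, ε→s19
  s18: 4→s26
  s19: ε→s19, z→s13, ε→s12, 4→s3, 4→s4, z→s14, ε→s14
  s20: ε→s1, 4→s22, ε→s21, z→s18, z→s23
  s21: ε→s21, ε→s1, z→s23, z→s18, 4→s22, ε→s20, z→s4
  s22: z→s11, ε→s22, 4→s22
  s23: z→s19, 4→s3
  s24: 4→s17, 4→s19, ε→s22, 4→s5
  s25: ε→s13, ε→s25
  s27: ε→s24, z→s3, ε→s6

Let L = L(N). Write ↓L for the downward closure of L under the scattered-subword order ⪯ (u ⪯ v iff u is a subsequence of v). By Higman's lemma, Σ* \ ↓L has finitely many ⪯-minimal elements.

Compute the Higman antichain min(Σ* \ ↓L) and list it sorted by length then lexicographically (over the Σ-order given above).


|Q|=28, |F|=12, |δ|=65 (22 ε).
min D↑ (10 st, q0=0, F={8}): 0:z→1,4→2 1:z→3,4→4 2:z→5,4→2 3:z→6,4→4 4:z→7,4→4 5:z→8,4→5 6:z→6,4→9 7:z→8,4→8 8:z→8,4→8 9:z→7,4→8.
'4zz': |S_i|=[19, 9, 4, 1] end={s0} ∉↓L; 3/3 deletions ∈↓L.
'z4z4': |S_i|=[19, 15, 8, 2, 1] end={s0} rej; 4/4 del acc.
'zzz44': run [19, 15, 13, 9, 5, 1] end={s0} rej; 5/5 deletions ∈↓L.
3 minimals (antichain).

Antichain: [4zz, z4z4, zzz44].


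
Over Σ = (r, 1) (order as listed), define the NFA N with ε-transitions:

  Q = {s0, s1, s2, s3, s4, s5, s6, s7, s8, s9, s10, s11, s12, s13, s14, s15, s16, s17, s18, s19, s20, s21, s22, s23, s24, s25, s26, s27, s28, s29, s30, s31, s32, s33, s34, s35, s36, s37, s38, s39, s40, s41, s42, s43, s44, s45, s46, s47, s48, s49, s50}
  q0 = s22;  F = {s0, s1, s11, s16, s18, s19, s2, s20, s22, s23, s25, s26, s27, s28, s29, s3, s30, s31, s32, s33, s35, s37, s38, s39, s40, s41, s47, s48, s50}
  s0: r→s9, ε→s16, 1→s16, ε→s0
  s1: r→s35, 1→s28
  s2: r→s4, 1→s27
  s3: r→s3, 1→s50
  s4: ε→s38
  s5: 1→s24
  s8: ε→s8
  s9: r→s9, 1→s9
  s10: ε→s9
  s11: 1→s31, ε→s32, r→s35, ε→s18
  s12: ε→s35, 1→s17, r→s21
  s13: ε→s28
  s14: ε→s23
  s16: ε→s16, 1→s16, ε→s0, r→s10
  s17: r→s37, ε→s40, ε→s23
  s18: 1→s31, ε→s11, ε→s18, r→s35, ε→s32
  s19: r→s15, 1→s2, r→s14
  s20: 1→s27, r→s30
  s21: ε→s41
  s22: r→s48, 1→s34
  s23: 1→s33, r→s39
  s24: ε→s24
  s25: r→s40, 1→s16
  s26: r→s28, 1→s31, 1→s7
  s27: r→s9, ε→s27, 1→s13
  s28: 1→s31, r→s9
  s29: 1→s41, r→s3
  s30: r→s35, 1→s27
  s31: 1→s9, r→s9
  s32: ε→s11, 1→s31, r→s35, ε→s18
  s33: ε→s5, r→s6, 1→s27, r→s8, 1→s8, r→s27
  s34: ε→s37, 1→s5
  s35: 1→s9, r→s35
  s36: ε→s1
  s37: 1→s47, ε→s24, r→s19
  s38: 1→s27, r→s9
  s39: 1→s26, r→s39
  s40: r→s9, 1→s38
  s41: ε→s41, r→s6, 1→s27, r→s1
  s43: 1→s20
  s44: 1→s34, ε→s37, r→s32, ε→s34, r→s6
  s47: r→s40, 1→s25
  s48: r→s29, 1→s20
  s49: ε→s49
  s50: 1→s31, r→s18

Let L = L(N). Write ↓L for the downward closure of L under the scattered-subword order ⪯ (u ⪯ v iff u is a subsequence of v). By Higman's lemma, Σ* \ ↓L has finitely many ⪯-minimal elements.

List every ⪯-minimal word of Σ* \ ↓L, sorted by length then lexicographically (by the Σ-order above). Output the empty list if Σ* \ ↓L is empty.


|Q|=51, |F|=29, |δ|=105 (30 ε).
min D↑ (27 st, q0=0, F={18}): 0:r→1,1→2 1:r→3,1→4 2:r→5,1→6 3:r→7,1→8 4:r→9,1→10 5:r→11,1→12 6:r→13,1→14 7:r→7,1→15 8:r→16,1→10 9:r→17,1→10 10:r→18,1→19 11:r→20,1→21 12:r→22,1→10 13:r→18,1→22 14:r→13,1→23 15:r→24,1→25 16:r→17,1→19 17:r→17,1→18 18:r→18,1→18 19:r→18,1→25 20:r→20,1→26 21:r→10,1→10 22:r→18,1→10 23:r→18,1→23 24:r→17,1→25 25:r→18,1→18 26:r→19,1→25 (ε-aug+det+¬).
'r11r': run [41, 34, 24, 8, 1] end={s9} — reject; 4/4 del acc.
'11rr': run [41, 37, 21, 11, 1] end={s9} rej; 4/4 single-dels accept.
'r1rr1': N↓-sim [41, 34, 24, 15, 2, 1] end={s9} ∉↓L; 5/5 del acc.
'1111r': N↓-sim [41, 37, 21, 14, 9, 2] end={s10,s9} rej; 5/5 single-dels accept.
'rrr111': run [41, 34, 28, 17, 11, 3, 1] end={s9} rej; 6/6 del acc.
'r11111': N↓-sim [41, 34, 24, 8, 4, 2, 1] end={s9} rej; 6/6 deletions ∈↓L.
6 minimals (antichain).

min(Σ*\↓L) = [r11r, 11rr, r1rr1, 1111r, rrr111, r11111].


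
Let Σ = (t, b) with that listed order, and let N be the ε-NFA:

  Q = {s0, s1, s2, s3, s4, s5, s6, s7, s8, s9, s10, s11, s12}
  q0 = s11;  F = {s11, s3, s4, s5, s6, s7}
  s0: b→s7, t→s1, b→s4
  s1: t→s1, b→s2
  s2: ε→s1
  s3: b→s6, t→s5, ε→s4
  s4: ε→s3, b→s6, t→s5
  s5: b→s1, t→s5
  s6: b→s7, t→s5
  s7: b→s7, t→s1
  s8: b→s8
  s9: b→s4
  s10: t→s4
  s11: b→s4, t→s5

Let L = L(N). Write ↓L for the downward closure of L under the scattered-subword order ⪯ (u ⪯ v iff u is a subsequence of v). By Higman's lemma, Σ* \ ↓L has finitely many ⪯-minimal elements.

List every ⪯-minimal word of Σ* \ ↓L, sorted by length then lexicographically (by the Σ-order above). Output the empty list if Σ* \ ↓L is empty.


|Q|=13, |F|=6, |δ|=23 (3 ε).
min D↑ (6 st, q0=0, F={3}): 0:t→1,b→2 1:t→1,b→3 2:t→1,b→4 3:t→3,b→3 4:t→1,b→5 5:t→3,b→5 [Hopcroft].
'tb': run [8, 3, 2] end={s1,s2} — reject; 2/2 del acc.
'bbbt': run [8, 7, 5, 3, 2] end={s1,s2} rej; 4/4 single-dels accept.
2 words, ⪯-incomp.

min(Σ*\↓L) = [tb, bbbt].


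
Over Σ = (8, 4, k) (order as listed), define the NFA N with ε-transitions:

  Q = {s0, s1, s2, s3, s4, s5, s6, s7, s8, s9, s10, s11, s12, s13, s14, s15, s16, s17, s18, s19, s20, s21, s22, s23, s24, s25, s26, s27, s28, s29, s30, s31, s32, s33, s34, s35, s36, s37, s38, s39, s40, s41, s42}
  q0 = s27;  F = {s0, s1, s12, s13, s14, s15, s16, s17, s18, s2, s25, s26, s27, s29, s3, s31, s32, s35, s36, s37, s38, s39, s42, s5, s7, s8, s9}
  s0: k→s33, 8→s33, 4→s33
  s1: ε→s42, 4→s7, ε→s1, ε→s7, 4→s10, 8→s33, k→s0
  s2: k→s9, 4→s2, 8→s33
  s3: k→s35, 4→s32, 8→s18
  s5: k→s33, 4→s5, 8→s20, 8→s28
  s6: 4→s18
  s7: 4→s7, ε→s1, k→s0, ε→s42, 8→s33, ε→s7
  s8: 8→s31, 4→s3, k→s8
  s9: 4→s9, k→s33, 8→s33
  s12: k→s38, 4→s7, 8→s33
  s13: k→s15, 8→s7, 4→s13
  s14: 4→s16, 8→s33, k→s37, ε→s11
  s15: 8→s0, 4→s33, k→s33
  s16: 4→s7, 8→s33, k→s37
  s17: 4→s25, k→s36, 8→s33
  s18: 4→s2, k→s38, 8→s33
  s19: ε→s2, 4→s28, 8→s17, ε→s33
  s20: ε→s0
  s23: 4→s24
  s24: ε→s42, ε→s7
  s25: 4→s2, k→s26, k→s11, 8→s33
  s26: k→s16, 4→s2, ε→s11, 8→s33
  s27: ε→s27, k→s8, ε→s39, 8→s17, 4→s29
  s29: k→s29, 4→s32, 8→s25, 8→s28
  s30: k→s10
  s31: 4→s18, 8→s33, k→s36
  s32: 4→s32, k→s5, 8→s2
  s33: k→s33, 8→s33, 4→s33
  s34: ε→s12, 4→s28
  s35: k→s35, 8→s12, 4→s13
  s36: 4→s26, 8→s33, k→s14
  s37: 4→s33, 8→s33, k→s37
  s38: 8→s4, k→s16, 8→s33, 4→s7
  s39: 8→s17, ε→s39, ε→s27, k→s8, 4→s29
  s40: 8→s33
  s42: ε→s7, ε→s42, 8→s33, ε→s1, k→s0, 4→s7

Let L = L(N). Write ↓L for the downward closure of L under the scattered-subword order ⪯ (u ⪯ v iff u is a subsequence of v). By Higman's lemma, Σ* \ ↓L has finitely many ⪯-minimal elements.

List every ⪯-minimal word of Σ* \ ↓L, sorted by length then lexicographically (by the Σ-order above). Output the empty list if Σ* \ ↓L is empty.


|Q|=43, |F|=27, |δ|=117 (21 ε).
min D↑ (25 st, q0=0, F={4}): 0:8→1,4→2,k→3 1:8→4,4→5,k→6 2:8→5,4→7,k→2 3:8→8,4→9,k→3 4:8→4,4→4,k→4 5:8→4,4→10,k→11 6:8→4,4→11,k→12 7:8→10,4→7,k→13 8:8→4,4→14,k→6 9:8→14,4→7,k→15 10:8→4,4→10,k→16 11:8→4,4→10,k→17 12:8→4,4→17,k→18 13:8→19,4→13,k→4 14:8→4,4→10,k→20 15:8→21,4→22,k→15 16:8→4,4→16,k→4 17:8→4,4→23,k→18 18:8→4,4→4,k→18 19:8→4,4→4,k→4 20:8→4,4→23,k→17 21:8→4,4→23,k→20 22:8→23,4→22,k→24 23:8→4,4→23,k→19 24:8→19,4→4,k→4 [Hopcroft].
'88': |S_i|=[33, 23, 2] end={s33,s4} — reject; 2/2 del acc.
'44kk': run [33, 26, 14, 7, 1] end={s33} rej; 4/4 del acc.
'8kkk4': |S_i|=[33, 23, 16, 11, 3, 1] end={s33} rej; 5/5 single-dels accept.
'44k84': run [33, 26, 14, 7, 4, 1] end={s33} ∉↓L; 5/5 del acc.
'k4k4k4': N↓-sim [33, 30, 24, 18, 12, 3, 1] end={s33} rej; 6/6 del acc.
5 obstructions.

Antichain: [88, 44kk, 8kkk4, 44k84, k4k4k4].


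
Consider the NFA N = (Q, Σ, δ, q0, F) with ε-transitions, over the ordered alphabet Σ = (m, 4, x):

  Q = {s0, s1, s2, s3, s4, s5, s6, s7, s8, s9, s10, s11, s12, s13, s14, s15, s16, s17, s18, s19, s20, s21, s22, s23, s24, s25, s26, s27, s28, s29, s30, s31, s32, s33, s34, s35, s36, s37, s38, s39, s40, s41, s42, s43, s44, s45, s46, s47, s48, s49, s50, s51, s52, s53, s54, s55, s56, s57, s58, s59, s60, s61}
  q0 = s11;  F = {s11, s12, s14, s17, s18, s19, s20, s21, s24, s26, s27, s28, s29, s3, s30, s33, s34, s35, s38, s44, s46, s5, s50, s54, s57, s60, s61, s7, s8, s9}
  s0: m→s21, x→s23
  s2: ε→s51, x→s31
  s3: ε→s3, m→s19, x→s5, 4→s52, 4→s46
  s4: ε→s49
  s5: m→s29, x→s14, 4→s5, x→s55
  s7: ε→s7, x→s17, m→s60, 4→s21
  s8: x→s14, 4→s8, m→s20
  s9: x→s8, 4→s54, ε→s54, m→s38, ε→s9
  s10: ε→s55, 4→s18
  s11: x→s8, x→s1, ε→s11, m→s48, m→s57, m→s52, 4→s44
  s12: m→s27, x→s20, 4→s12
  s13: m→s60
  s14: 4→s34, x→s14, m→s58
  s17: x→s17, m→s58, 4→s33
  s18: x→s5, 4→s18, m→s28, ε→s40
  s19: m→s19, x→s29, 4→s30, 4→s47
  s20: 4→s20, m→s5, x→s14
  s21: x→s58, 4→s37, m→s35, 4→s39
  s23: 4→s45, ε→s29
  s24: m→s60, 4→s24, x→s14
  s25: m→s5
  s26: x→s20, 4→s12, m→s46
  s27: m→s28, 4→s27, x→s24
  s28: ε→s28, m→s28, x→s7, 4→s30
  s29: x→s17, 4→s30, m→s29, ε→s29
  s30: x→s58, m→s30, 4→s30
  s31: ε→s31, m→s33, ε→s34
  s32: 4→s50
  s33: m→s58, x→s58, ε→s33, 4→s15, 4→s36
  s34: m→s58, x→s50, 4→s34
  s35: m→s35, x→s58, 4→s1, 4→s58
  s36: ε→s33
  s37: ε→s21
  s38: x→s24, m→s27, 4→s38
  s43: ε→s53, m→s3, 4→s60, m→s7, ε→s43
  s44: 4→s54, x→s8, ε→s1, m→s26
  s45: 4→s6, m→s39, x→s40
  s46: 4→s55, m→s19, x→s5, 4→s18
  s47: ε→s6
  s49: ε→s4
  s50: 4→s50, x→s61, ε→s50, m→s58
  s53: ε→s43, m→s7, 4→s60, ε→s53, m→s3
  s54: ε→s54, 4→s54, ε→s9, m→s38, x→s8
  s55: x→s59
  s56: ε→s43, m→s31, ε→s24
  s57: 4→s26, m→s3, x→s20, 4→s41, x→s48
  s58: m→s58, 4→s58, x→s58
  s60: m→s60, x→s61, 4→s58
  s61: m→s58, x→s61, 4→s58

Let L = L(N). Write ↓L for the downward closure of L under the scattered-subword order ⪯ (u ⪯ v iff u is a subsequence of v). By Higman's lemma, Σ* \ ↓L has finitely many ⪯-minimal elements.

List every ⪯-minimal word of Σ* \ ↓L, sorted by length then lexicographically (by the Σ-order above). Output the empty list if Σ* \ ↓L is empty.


Antichain: [xxm, mmm4x, 44mxm4, xx4xx4].

|Q|=62, |F|=30, |δ|=154 (29 ε).
min D↑ (30 st, q0=0, F={14}): 0:m→1,4→2,x→3 1:m→4,4→5,x→6 2:m→5,4→7,x→3 3:m→6,4→3,x→8 4:m→9,4→10,x→11 5:m→10,4→12,x→6 6:m→11,4→6,x→8 7:m→13,4→7,x→3 8:m→14,4→15,x→8 9:m→9,4→16,x→17 10:m→9,4→18,x→11 11:m→17,4→11,x→8 12:m→19,4→12,x→6 13:m→19,4→13,x→20 14:m→14,4→14,x→14 15:m→14,4→15,x→21 16:m→16,4→16,x→14 17:m→17,4→16,x→22 18:m→23,4→18,x→11 19:m→23,4→19,x→20 20:m→24,4→20,x→8 21:m→14,4→21,x→25 22:m→14,4→26,x→22 23:m→23,4→16,x→27 24:m→24,4→14,x→25 25:m→14,4→14,x→25 26:m→14,4→26,x→14 27:m→24,4→28,x→22 28:m→29,4→28,x→14 29:m→29,4→14,x→14 (ε-aug+det+¬).
'xxm': |S_i|=[44, 25, 11, 1] end={s58} — reject; 3/3 single-dels accept.
'mmm4x': N↓-sim [44, 39, 32, 19, 12, 1] end={s58} — reject; 5/5 deletions ∈↓L.
'44mxm4': N↓-sim [44, 40, 34, 26, 19, 5, 2] end={s1,s58} ∉↓L; 6/6 del acc.
'xx4xx4': N↓-sim [44, 25, 11, 7, 3, 2, 1] end={s58} — reject; 6/6 del acc.
4 words, ⪯-incomp.


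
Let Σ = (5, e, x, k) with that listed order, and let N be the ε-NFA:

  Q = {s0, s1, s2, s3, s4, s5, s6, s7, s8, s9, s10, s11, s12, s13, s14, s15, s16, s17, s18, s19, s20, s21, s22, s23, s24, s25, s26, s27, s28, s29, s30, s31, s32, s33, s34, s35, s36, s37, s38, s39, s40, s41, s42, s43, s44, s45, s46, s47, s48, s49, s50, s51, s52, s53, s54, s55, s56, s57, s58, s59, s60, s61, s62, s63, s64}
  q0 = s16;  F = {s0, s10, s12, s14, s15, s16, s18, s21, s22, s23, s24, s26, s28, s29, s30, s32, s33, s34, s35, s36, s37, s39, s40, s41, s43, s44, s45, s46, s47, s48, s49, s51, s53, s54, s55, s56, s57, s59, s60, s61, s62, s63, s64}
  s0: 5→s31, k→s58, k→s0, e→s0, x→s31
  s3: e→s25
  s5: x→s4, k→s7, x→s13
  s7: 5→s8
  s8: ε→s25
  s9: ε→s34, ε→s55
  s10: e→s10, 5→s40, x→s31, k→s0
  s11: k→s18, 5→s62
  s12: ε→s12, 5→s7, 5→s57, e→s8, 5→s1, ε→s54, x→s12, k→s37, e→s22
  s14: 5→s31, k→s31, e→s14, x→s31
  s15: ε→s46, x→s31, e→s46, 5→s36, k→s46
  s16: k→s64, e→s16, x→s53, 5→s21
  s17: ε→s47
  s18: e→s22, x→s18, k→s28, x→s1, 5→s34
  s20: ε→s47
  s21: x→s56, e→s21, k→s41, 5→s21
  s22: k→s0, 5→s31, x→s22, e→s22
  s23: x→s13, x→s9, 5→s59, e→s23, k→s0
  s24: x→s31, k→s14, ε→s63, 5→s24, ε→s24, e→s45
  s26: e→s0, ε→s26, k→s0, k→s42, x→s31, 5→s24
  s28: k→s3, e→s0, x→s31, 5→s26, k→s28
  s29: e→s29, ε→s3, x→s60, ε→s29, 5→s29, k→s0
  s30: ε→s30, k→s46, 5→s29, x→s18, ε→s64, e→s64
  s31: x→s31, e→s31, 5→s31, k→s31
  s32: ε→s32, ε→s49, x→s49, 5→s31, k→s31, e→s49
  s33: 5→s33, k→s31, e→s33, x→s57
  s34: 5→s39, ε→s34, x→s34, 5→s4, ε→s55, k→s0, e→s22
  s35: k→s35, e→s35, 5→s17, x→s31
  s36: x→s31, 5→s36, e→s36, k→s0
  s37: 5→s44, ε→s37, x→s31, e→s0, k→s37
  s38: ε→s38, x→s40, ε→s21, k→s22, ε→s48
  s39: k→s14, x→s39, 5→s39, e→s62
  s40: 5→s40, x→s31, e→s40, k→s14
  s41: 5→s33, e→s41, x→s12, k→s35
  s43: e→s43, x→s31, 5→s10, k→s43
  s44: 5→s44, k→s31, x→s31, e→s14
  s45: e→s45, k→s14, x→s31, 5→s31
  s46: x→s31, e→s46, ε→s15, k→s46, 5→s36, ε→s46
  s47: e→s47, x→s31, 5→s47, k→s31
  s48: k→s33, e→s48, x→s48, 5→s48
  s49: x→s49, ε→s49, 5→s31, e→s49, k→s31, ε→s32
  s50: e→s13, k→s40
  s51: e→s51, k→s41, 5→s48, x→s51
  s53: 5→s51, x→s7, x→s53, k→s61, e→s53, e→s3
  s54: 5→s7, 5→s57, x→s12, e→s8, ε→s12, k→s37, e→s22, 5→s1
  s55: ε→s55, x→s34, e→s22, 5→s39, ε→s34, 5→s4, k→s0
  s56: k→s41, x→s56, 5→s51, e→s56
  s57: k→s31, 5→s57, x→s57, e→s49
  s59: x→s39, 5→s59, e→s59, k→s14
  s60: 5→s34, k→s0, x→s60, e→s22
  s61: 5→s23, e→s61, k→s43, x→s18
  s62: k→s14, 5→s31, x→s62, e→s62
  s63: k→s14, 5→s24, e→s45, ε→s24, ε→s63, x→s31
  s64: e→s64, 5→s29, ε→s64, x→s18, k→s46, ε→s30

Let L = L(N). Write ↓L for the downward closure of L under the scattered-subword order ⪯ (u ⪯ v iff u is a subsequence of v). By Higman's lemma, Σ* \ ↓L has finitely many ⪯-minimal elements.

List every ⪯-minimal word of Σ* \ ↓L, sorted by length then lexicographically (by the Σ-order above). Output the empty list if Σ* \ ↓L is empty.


|Q|=65, |F|=43, |δ|=236 (34 ε).
min D↑ (38 st, q0=0, F={23}): 0:5→1,e→0,x→2,k→3 1:5→1,e→1,x→4,k→5 2:5→6,e→2,x→2,k→7 3:5→8,e→3,x→9,k→10 4:5→6,e→4,x→4,k→5 5:5→11,e→5,x→12,k→13 6:5→14,e→6,x→6,k→5 7:5→15,e→7,x→9,k→16 8:5→8,e→8,x→17,k→18 9:5→19,e→20,x→9,k→21 10:5→22,e→10,x→23,k→10 11:5→11,e→11,x→24,k→23 12:5→24,e→20,x→12,k→25 13:5→26,e→13,x→23,k→13 14:5→14,e→14,x→14,k→11 15:5→27,e→15,x→19,k→18 16:5→28,e→16,x→23,k→16 17:5→19,e→20,x→17,k→18 18:5→23,e→18,x→23,k→18 19:5→29,e→20,x→19,k→18 20:5→23,e→20,x→20,k→18 21:5→30,e→18,x→23,k→21 22:5→22,e→22,x→23,k→18 23:5→23,e→23,x→23,k→23 24:5→24,e→31,x→24,k→23 25:5→32,e→18,x→23,k→25 26:5→26,e→26,x→23,k→23 27:5→27,e→27,x→29,k→33 28:5→34,e→28,x→23,k→18 29:5→29,e→35,x→29,k→33 30:5→36,e→18,x→23,k→18 31:5→23,e→31,x→31,k→23 32:5→32,e→33,x→23,k→23 33:5→23,e→33,x→23,k→23 34:5→34,e→34,x→23,k→33 35:5→23,e→35,x→35,k→33 36:5→36,e→37,x→23,k→33 37:5→23,e→37,x→23,k→33.
'kkx': run [55, 49, 23, 1] end={s31} — reject; 3/3 del acc.
'5k5k': N↓-sim [55, 45, 22, 13, 1] end={s31} — reject; 4/4 del acc.
'k5k5': |S_i|=[55, 49, 36, 5, 1] end={s31} rej; 4/4 del acc.
'kxe5': N↓-sim [55, 49, 32, 11, 1] end={s31} rej; 4/4 single-dels accept.
'x55kk': N↓-sim [55, 47, 39, 22, 6, 1] end={s31} ∉↓L; 5/5 deletions ∈↓L.
5 obstructions.

Antichain: [kkx, 5k5k, k5k5, kxe5, x55kk].
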